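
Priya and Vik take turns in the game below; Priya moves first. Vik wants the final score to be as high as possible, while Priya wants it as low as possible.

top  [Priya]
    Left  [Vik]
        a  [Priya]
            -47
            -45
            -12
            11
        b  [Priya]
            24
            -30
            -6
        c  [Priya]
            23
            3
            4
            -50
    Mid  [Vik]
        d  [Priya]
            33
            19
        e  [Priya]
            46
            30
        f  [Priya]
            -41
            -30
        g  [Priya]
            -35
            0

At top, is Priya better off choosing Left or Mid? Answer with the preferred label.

a (Priya): min(-47, -45, -12, 11) = -47
b (Priya): min(24, -30, -6) = -30
c (Priya): min(23, 3, 4, -50) = -50
Left (Vik): max(-47, -30, -50) = -30
d (Priya): min(33, 19) = 19
e (Priya): min(46, 30) = 30
f (Priya): min(-41, -30) = -41
g (Priya): min(-35, 0) = -35
Mid (Vik): max(19, 30, -41, -35) = 30
Priya prefers the lower value; Left=-30, Mid=30. Left is better since -30 < 30.

Left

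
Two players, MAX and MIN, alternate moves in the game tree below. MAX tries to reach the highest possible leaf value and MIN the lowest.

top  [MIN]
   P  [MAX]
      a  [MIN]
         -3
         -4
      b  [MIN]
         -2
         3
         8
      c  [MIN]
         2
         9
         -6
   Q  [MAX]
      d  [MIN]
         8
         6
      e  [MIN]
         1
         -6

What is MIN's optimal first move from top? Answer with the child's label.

P

a (MIN): min(-3, -4) = -4
b (MIN): min(-2, 3, 8) = -2
c (MIN): min(2, 9, -6) = -6
P (MAX): max(-4, -2, -6) = -2
d (MIN): min(8, 6) = 6
e (MIN): min(1, -6) = -6
Q (MAX): max(6, -6) = 6
top (MIN): min(-2, 6) = -2
MIN at top wants the lowest of {P=-2, Q=6}, so chooses P.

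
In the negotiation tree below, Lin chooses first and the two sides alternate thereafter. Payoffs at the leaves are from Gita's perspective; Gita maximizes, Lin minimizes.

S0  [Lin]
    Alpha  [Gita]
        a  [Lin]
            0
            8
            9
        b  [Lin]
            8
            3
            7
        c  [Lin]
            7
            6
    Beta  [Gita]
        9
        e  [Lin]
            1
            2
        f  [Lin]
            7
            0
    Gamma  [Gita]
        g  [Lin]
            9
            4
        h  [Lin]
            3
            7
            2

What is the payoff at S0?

4

a (Lin): min(0, 8, 9) = 0
b (Lin): min(8, 3, 7) = 3
c (Lin): min(7, 6) = 6
Alpha (Gita): max(0, 3, 6) = 6
e (Lin): min(1, 2) = 1
f (Lin): min(7, 0) = 0
Beta (Gita): max(9, 1, 0) = 9
g (Lin): min(9, 4) = 4
h (Lin): min(3, 7, 2) = 2
Gamma (Gita): max(4, 2) = 4
S0 (Lin): min(6, 9, 4) = 4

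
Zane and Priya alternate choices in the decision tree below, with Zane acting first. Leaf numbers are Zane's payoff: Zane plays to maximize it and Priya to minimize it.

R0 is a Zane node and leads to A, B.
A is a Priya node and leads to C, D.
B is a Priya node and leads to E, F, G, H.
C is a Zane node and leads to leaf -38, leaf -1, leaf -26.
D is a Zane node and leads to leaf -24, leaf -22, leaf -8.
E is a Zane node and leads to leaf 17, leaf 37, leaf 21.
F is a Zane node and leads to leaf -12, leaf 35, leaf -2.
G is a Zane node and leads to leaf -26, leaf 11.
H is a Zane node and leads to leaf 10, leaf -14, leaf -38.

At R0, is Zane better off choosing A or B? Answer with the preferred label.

C (Zane): max(-38, -1, -26) = -1
D (Zane): max(-24, -22, -8) = -8
A (Priya): min(-1, -8) = -8
E (Zane): max(17, 37, 21) = 37
F (Zane): max(-12, 35, -2) = 35
G (Zane): max(-26, 11) = 11
H (Zane): max(10, -14, -38) = 10
B (Priya): min(37, 35, 11, 10) = 10
Zane prefers the higher value; A=-8, B=10. B is better since 10 > -8.

B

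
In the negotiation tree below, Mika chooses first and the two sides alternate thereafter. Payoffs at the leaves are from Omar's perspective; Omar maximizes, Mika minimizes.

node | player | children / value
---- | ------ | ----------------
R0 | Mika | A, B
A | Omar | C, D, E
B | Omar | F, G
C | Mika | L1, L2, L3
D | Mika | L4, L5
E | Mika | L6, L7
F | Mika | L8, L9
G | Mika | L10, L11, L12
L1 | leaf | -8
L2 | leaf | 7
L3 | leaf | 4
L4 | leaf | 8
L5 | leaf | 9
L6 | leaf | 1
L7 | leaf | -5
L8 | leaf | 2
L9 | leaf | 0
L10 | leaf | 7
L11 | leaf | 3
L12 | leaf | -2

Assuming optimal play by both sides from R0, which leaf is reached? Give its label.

L9

C (Mika): min(-8, 7, 4) = -8
D (Mika): min(8, 9) = 8
E (Mika): min(1, -5) = -5
A (Omar): max(-8, 8, -5) = 8
F (Mika): min(2, 0) = 0
G (Mika): min(7, 3, -2) = -2
B (Omar): max(0, -2) = 0
R0 (Mika): min(8, 0) = 0
At R0, Mika picks B (lowest: 0).
At B, Omar picks F (highest: 0).
At F, Mika picks L9 (lowest: 0).
Terminal value 0.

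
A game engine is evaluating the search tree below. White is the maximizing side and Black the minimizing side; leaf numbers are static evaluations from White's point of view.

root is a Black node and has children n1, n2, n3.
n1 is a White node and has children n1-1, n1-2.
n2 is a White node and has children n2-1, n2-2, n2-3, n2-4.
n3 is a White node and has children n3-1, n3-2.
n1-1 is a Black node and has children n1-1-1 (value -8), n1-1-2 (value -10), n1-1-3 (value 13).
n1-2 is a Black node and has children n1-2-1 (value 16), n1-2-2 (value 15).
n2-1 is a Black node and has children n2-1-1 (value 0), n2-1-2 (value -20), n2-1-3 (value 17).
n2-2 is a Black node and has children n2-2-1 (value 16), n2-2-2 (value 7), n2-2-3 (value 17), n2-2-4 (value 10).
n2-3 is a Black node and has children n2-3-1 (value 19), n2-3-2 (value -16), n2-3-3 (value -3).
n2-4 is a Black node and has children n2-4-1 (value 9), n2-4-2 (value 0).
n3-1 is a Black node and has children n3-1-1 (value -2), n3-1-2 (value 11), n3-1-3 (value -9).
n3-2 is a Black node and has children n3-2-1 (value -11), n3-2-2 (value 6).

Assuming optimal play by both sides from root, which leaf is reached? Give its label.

n3-1-3

n1-1 (Black): min(-8, -10, 13) = -10
n1-2 (Black): min(16, 15) = 15
n1 (White): max(-10, 15) = 15
n2-1 (Black): min(0, -20, 17) = -20
n2-2 (Black): min(16, 7, 17, 10) = 7
n2-3 (Black): min(19, -16, -3) = -16
n2-4 (Black): min(9, 0) = 0
n2 (White): max(-20, 7, -16, 0) = 7
n3-1 (Black): min(-2, 11, -9) = -9
n3-2 (Black): min(-11, 6) = -11
n3 (White): max(-9, -11) = -9
root (Black): min(15, 7, -9) = -9
At root, Black picks n3 (lowest: -9).
At n3, White picks n3-1 (highest: -9).
At n3-1, Black picks n3-1-3 (lowest: -9).
Terminal value -9.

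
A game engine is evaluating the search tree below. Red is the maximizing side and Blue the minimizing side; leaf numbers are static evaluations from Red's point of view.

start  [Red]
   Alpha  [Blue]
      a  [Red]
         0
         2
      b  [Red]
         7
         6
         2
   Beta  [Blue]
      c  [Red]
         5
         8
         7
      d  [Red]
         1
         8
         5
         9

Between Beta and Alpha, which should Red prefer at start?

c (Red): max(5, 8, 7) = 8
d (Red): max(1, 8, 5, 9) = 9
Beta (Blue): min(8, 9) = 8
a (Red): max(0, 2) = 2
b (Red): max(7, 6, 2) = 7
Alpha (Blue): min(2, 7) = 2
Red prefers the higher value; Beta=8, Alpha=2. Beta is better since 8 > 2.

Beta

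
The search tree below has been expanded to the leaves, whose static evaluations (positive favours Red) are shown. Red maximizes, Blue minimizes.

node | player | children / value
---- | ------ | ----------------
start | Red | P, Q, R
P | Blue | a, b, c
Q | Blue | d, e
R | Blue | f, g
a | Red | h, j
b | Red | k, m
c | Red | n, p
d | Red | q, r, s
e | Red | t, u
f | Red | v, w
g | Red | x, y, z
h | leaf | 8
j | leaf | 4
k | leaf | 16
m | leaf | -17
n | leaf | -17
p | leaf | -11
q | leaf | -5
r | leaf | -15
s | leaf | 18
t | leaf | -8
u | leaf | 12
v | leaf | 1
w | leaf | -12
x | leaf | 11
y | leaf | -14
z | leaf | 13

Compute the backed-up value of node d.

d (Red): max(-5, -15, 18) = 18

18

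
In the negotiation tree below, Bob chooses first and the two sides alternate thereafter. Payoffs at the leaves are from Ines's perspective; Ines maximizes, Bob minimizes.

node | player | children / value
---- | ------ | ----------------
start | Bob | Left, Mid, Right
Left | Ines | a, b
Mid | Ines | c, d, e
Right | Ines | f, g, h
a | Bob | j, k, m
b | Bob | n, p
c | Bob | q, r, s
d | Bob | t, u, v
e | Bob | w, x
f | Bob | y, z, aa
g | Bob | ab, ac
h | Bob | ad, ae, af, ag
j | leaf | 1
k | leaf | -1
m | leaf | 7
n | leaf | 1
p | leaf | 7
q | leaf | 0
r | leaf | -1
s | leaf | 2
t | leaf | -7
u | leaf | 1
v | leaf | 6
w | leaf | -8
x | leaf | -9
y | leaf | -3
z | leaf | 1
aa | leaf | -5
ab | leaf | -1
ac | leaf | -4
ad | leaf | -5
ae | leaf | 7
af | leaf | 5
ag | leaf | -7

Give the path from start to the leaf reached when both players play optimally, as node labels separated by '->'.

a (Bob): min(1, -1, 7) = -1
b (Bob): min(1, 7) = 1
Left (Ines): max(-1, 1) = 1
c (Bob): min(0, -1, 2) = -1
d (Bob): min(-7, 1, 6) = -7
e (Bob): min(-8, -9) = -9
Mid (Ines): max(-1, -7, -9) = -1
f (Bob): min(-3, 1, -5) = -5
g (Bob): min(-1, -4) = -4
h (Bob): min(-5, 7, 5, -7) = -7
Right (Ines): max(-5, -4, -7) = -4
start (Bob): min(1, -1, -4) = -4
At start, Bob picks Right (lowest: -4).
At Right, Ines picks g (highest: -4).
At g, Bob picks ac (lowest: -4).
Terminal value -4.

start -> Right -> g -> ac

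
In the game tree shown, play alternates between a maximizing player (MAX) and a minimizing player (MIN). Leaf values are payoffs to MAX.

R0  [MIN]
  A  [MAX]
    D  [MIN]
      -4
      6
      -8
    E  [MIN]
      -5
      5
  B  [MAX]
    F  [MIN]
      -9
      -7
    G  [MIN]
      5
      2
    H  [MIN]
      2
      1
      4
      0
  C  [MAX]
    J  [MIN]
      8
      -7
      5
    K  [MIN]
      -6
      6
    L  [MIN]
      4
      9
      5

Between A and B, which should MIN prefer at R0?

D (MIN): min(-4, 6, -8) = -8
E (MIN): min(-5, 5) = -5
A (MAX): max(-8, -5) = -5
F (MIN): min(-9, -7) = -9
G (MIN): min(5, 2) = 2
H (MIN): min(2, 1, 4, 0) = 0
B (MAX): max(-9, 2, 0) = 2
MIN prefers the lower value; A=-5, B=2. A is better since -5 < 2.

A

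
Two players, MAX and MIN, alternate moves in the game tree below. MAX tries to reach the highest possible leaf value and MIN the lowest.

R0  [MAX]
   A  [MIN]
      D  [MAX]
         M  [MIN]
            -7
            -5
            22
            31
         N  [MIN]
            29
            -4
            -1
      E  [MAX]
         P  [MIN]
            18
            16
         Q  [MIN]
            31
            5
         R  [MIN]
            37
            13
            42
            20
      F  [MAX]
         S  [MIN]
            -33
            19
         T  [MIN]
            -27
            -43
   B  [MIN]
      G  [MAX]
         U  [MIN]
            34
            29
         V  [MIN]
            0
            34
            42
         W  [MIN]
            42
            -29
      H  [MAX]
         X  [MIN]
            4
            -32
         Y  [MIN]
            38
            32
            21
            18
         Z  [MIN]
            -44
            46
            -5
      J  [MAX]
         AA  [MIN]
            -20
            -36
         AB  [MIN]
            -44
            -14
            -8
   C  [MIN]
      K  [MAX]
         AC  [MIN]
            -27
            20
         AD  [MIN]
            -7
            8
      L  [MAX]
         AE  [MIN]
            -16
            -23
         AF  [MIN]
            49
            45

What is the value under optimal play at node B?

-36

U (MIN): min(34, 29) = 29
V (MIN): min(0, 34, 42) = 0
W (MIN): min(42, -29) = -29
G (MAX): max(29, 0, -29) = 29
X (MIN): min(4, -32) = -32
Y (MIN): min(38, 32, 21, 18) = 18
Z (MIN): min(-44, 46, -5) = -44
H (MAX): max(-32, 18, -44) = 18
AA (MIN): min(-20, -36) = -36
AB (MIN): min(-44, -14, -8) = -44
J (MAX): max(-36, -44) = -36
B (MIN): min(29, 18, -36) = -36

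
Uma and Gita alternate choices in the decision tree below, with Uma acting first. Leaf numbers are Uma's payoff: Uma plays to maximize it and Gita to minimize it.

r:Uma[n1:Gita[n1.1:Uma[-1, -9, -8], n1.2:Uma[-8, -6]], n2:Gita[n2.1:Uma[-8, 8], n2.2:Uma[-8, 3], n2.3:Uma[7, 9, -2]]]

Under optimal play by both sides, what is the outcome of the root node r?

3

n1.1 (Uma): max(-1, -9, -8) = -1
n1.2 (Uma): max(-8, -6) = -6
n1 (Gita): min(-1, -6) = -6
n2.1 (Uma): max(-8, 8) = 8
n2.2 (Uma): max(-8, 3) = 3
n2.3 (Uma): max(7, 9, -2) = 9
n2 (Gita): min(8, 3, 9) = 3
r (Uma): max(-6, 3) = 3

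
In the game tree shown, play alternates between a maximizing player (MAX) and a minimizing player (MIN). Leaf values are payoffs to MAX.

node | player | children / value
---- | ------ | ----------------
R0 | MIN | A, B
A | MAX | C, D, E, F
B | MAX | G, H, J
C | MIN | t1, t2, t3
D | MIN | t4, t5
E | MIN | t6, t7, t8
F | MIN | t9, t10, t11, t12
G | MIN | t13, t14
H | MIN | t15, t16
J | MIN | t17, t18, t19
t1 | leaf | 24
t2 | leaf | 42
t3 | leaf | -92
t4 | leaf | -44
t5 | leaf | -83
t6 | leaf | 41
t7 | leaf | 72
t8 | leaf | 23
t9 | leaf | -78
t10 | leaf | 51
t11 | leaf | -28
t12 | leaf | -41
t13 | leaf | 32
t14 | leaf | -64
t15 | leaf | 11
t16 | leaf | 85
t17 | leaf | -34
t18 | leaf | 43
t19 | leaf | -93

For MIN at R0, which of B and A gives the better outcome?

B

G (MIN): min(32, -64) = -64
H (MIN): min(11, 85) = 11
J (MIN): min(-34, 43, -93) = -93
B (MAX): max(-64, 11, -93) = 11
C (MIN): min(24, 42, -92) = -92
D (MIN): min(-44, -83) = -83
E (MIN): min(41, 72, 23) = 23
F (MIN): min(-78, 51, -28, -41) = -78
A (MAX): max(-92, -83, 23, -78) = 23
MIN prefers the lower value; B=11, A=23. B is better since 11 < 23.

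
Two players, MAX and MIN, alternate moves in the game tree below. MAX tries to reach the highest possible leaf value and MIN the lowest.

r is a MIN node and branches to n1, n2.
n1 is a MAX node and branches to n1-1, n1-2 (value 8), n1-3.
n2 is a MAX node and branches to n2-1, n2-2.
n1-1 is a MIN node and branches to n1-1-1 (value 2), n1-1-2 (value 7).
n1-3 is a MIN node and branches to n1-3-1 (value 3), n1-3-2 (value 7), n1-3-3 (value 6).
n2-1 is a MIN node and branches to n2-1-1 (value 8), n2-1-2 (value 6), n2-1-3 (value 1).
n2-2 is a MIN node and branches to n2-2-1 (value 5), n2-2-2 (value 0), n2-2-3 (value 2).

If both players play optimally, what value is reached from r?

1

n1-1 (MIN): min(2, 7) = 2
n1-3 (MIN): min(3, 7, 6) = 3
n1 (MAX): max(2, 8, 3) = 8
n2-1 (MIN): min(8, 6, 1) = 1
n2-2 (MIN): min(5, 0, 2) = 0
n2 (MAX): max(1, 0) = 1
r (MIN): min(8, 1) = 1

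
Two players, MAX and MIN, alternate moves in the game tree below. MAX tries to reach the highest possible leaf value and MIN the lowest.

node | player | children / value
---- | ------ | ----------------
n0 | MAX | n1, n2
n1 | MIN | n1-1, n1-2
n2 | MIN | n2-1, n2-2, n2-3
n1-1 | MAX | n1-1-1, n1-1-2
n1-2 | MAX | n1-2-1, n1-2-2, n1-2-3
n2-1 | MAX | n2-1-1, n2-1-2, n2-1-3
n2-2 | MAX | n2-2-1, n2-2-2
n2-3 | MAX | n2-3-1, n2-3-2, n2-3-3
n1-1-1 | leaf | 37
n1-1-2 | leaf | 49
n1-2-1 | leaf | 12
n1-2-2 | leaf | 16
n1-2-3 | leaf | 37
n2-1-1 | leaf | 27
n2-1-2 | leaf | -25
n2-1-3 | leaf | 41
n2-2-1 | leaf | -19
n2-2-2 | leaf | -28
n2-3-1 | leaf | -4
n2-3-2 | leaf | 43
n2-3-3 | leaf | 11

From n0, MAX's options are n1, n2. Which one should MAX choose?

n1-1 (MAX): max(37, 49) = 49
n1-2 (MAX): max(12, 16, 37) = 37
n1 (MIN): min(49, 37) = 37
n2-1 (MAX): max(27, -25, 41) = 41
n2-2 (MAX): max(-19, -28) = -19
n2-3 (MAX): max(-4, 43, 11) = 43
n2 (MIN): min(41, -19, 43) = -19
n0 (MAX): max(37, -19) = 37
MAX at n0 wants the highest of {n1=37, n2=-19}, so chooses n1.

n1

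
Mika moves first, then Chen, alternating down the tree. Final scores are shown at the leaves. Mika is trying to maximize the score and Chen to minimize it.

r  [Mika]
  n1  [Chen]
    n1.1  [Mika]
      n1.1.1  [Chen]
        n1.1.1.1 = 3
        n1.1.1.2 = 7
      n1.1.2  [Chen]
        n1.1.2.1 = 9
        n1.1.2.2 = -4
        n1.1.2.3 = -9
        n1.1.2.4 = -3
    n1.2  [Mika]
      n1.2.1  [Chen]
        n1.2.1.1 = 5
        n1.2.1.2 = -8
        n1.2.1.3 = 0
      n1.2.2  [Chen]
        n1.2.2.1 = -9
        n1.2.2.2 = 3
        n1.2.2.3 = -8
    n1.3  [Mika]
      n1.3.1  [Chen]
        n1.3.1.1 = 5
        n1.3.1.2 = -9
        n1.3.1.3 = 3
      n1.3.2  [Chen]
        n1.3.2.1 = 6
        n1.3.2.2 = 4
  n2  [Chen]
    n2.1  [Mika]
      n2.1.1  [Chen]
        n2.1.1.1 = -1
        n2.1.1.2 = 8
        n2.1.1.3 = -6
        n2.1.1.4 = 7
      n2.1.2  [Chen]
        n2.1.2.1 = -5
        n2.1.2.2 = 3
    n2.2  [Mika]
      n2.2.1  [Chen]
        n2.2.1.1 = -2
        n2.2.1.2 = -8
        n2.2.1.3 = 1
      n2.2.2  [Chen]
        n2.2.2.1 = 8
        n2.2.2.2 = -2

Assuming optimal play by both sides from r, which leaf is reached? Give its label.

n2.1.2.1

n1.1.1 (Chen): min(3, 7) = 3
n1.1.2 (Chen): min(9, -4, -9, -3) = -9
n1.1 (Mika): max(3, -9) = 3
n1.2.1 (Chen): min(5, -8, 0) = -8
n1.2.2 (Chen): min(-9, 3, -8) = -9
n1.2 (Mika): max(-8, -9) = -8
n1.3.1 (Chen): min(5, -9, 3) = -9
n1.3.2 (Chen): min(6, 4) = 4
n1.3 (Mika): max(-9, 4) = 4
n1 (Chen): min(3, -8, 4) = -8
n2.1.1 (Chen): min(-1, 8, -6, 7) = -6
n2.1.2 (Chen): min(-5, 3) = -5
n2.1 (Mika): max(-6, -5) = -5
n2.2.1 (Chen): min(-2, -8, 1) = -8
n2.2.2 (Chen): min(8, -2) = -2
n2.2 (Mika): max(-8, -2) = -2
n2 (Chen): min(-5, -2) = -5
r (Mika): max(-8, -5) = -5
At r, Mika picks n2 (highest: -5).
At n2, Chen picks n2.1 (lowest: -5).
At n2.1, Mika picks n2.1.2 (highest: -5).
At n2.1.2, Chen picks n2.1.2.1 (lowest: -5).
Terminal value -5.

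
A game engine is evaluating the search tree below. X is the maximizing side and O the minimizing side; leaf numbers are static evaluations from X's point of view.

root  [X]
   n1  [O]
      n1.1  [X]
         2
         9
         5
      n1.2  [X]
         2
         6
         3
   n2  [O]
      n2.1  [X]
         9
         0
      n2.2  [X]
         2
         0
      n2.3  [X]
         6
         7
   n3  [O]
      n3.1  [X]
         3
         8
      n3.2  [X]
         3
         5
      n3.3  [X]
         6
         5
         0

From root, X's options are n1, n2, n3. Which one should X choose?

n1.1 (X): max(2, 9, 5) = 9
n1.2 (X): max(2, 6, 3) = 6
n1 (O): min(9, 6) = 6
n2.1 (X): max(9, 0) = 9
n2.2 (X): max(2, 0) = 2
n2.3 (X): max(6, 7) = 7
n2 (O): min(9, 2, 7) = 2
n3.1 (X): max(3, 8) = 8
n3.2 (X): max(3, 5) = 5
n3.3 (X): max(6, 5, 0) = 6
n3 (O): min(8, 5, 6) = 5
root (X): max(6, 2, 5) = 6
X at root wants the highest of {n1=6, n2=2, n3=5}, so chooses n1.

n1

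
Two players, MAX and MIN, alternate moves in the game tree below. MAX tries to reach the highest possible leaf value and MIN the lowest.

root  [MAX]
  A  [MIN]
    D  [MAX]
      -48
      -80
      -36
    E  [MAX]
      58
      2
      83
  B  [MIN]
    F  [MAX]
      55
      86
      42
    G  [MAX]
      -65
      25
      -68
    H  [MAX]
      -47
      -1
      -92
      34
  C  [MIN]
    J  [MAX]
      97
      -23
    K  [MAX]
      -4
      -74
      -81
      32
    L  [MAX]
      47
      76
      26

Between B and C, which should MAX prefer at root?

C

F (MAX): max(55, 86, 42) = 86
G (MAX): max(-65, 25, -68) = 25
H (MAX): max(-47, -1, -92, 34) = 34
B (MIN): min(86, 25, 34) = 25
J (MAX): max(97, -23) = 97
K (MAX): max(-4, -74, -81, 32) = 32
L (MAX): max(47, 76, 26) = 76
C (MIN): min(97, 32, 76) = 32
MAX prefers the higher value; B=25, C=32. C is better since 32 > 25.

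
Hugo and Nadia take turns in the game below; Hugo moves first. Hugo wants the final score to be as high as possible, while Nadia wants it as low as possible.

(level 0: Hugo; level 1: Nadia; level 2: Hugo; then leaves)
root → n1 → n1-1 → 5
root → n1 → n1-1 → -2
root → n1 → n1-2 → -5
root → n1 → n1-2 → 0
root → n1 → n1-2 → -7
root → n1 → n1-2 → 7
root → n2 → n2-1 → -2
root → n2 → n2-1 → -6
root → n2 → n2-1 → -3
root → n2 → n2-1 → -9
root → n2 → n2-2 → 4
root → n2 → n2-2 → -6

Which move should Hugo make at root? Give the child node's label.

n1-1 (Hugo): max(5, -2) = 5
n1-2 (Hugo): max(-5, 0, -7, 7) = 7
n1 (Nadia): min(5, 7) = 5
n2-1 (Hugo): max(-2, -6, -3, -9) = -2
n2-2 (Hugo): max(4, -6) = 4
n2 (Nadia): min(-2, 4) = -2
root (Hugo): max(5, -2) = 5
Hugo at root wants the highest of {n1=5, n2=-2}, so chooses n1.

n1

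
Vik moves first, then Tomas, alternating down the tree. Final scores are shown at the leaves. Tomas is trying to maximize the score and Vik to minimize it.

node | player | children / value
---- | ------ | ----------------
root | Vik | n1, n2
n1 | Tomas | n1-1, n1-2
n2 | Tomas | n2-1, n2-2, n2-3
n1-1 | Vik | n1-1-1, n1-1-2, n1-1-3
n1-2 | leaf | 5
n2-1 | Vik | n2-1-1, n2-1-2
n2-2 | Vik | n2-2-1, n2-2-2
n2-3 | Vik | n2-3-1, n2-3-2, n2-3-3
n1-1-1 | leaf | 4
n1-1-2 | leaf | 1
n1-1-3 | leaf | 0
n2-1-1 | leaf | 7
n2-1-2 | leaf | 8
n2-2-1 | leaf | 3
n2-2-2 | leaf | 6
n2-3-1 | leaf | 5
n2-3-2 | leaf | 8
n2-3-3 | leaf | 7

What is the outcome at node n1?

n1-1 (Vik): min(4, 1, 0) = 0
n1 (Tomas): max(0, 5) = 5

5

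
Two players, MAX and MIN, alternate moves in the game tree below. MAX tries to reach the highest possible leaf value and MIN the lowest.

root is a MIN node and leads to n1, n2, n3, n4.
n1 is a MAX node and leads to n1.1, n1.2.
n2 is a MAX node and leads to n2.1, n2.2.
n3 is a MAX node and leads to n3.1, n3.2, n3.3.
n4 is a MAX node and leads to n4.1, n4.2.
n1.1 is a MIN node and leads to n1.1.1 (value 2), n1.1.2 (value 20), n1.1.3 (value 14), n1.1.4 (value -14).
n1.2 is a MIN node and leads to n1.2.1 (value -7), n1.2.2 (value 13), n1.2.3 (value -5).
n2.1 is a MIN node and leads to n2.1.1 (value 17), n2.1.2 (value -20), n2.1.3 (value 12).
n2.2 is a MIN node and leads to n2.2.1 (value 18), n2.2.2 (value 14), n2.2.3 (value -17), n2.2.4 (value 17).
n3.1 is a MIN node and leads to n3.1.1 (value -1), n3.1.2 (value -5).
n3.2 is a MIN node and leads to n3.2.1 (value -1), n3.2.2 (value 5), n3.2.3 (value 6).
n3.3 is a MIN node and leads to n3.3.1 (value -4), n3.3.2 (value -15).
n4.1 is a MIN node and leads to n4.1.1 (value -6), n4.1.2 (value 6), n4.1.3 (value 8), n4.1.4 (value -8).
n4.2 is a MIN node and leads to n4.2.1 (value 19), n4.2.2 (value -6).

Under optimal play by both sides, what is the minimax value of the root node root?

n1.1 (MIN): min(2, 20, 14, -14) = -14
n1.2 (MIN): min(-7, 13, -5) = -7
n1 (MAX): max(-14, -7) = -7
n2.1 (MIN): min(17, -20, 12) = -20
n2.2 (MIN): min(18, 14, -17, 17) = -17
n2 (MAX): max(-20, -17) = -17
n3.1 (MIN): min(-1, -5) = -5
n3.2 (MIN): min(-1, 5, 6) = -1
n3.3 (MIN): min(-4, -15) = -15
n3 (MAX): max(-5, -1, -15) = -1
n4.1 (MIN): min(-6, 6, 8, -8) = -8
n4.2 (MIN): min(19, -6) = -6
n4 (MAX): max(-8, -6) = -6
root (MIN): min(-7, -17, -1, -6) = -17

-17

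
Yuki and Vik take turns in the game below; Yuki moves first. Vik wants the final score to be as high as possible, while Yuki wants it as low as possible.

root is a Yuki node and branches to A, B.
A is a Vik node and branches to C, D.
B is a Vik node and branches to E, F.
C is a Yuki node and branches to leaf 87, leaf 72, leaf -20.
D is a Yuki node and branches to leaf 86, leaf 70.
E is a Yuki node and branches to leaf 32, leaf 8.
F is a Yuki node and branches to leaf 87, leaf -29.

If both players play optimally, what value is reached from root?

C (Yuki): min(87, 72, -20) = -20
D (Yuki): min(86, 70) = 70
A (Vik): max(-20, 70) = 70
E (Yuki): min(32, 8) = 8
F (Yuki): min(87, -29) = -29
B (Vik): max(8, -29) = 8
root (Yuki): min(70, 8) = 8

8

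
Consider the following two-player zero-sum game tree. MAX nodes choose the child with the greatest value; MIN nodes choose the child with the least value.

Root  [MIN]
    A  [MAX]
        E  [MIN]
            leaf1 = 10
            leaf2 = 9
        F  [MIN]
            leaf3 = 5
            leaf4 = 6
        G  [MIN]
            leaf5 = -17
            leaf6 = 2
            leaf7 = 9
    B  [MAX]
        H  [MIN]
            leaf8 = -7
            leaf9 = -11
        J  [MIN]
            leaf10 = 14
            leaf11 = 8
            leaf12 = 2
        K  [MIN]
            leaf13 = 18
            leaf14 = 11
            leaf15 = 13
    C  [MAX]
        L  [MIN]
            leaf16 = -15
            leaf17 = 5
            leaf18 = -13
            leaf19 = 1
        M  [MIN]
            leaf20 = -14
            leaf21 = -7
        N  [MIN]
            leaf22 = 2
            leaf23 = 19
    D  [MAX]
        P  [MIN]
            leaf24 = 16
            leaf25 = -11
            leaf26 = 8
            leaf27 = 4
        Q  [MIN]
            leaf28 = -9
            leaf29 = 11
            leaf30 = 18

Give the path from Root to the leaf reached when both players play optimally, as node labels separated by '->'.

E (MIN): min(10, 9) = 9
F (MIN): min(5, 6) = 5
G (MIN): min(-17, 2, 9) = -17
A (MAX): max(9, 5, -17) = 9
H (MIN): min(-7, -11) = -11
J (MIN): min(14, 8, 2) = 2
K (MIN): min(18, 11, 13) = 11
B (MAX): max(-11, 2, 11) = 11
L (MIN): min(-15, 5, -13, 1) = -15
M (MIN): min(-14, -7) = -14
N (MIN): min(2, 19) = 2
C (MAX): max(-15, -14, 2) = 2
P (MIN): min(16, -11, 8, 4) = -11
Q (MIN): min(-9, 11, 18) = -9
D (MAX): max(-11, -9) = -9
Root (MIN): min(9, 11, 2, -9) = -9
At Root, MIN picks D (lowest: -9).
At D, MAX picks Q (highest: -9).
At Q, MIN picks leaf28 (lowest: -9).
Terminal value -9.

Root -> D -> Q -> leaf28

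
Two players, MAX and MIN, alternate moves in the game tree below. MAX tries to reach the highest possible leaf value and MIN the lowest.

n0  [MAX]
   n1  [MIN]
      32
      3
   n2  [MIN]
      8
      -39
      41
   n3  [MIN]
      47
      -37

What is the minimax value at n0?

3

n1 (MIN): min(32, 3) = 3
n2 (MIN): min(8, -39, 41) = -39
n3 (MIN): min(47, -37) = -37
n0 (MAX): max(3, -39, -37) = 3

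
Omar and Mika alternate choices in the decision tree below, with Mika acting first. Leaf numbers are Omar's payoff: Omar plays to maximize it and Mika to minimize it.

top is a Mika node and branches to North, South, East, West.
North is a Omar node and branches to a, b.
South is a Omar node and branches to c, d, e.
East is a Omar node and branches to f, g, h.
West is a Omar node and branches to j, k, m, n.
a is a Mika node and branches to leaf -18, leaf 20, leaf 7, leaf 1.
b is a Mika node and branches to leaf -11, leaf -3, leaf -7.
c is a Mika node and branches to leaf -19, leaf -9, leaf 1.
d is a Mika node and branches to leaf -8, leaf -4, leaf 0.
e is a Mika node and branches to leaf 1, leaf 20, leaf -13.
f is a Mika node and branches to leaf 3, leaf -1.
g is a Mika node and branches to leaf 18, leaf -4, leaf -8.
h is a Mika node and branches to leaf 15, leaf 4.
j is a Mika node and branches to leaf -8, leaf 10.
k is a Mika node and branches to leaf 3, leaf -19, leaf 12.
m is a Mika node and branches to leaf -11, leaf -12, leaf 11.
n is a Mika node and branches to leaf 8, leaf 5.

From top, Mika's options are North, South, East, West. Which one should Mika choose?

a (Mika): min(-18, 20, 7, 1) = -18
b (Mika): min(-11, -3, -7) = -11
North (Omar): max(-18, -11) = -11
c (Mika): min(-19, -9, 1) = -19
d (Mika): min(-8, -4, 0) = -8
e (Mika): min(1, 20, -13) = -13
South (Omar): max(-19, -8, -13) = -8
f (Mika): min(3, -1) = -1
g (Mika): min(18, -4, -8) = -8
h (Mika): min(15, 4) = 4
East (Omar): max(-1, -8, 4) = 4
j (Mika): min(-8, 10) = -8
k (Mika): min(3, -19, 12) = -19
m (Mika): min(-11, -12, 11) = -12
n (Mika): min(8, 5) = 5
West (Omar): max(-8, -19, -12, 5) = 5
top (Mika): min(-11, -8, 4, 5) = -11
Mika at top wants the lowest of {North=-11, South=-8, East=4, West=5}, so chooses North.

North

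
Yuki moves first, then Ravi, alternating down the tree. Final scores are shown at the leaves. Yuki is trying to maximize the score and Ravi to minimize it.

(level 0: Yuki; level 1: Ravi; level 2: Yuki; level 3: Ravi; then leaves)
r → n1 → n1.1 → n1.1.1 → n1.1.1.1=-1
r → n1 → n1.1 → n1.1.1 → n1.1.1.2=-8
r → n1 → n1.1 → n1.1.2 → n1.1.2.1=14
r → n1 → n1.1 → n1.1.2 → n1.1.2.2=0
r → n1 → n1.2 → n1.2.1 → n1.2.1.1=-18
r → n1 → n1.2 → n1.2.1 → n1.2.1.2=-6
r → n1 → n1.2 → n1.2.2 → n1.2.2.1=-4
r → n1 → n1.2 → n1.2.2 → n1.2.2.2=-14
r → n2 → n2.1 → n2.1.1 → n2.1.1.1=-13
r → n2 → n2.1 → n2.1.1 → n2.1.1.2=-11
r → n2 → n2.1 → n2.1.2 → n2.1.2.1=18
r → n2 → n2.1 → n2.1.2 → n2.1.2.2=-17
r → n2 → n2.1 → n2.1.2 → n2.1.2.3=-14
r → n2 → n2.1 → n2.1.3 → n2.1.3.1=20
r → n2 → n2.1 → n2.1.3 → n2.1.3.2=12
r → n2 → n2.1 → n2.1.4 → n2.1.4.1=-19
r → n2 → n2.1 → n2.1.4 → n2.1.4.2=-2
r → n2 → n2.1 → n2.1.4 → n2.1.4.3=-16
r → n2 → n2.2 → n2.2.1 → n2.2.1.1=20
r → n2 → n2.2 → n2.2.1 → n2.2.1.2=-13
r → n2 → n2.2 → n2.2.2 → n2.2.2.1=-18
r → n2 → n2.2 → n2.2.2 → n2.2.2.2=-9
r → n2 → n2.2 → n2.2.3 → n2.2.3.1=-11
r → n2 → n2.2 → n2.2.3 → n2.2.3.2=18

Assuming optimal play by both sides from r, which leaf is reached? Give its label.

n2.2.3.1

n1.1.1 (Ravi): min(-1, -8) = -8
n1.1.2 (Ravi): min(14, 0) = 0
n1.1 (Yuki): max(-8, 0) = 0
n1.2.1 (Ravi): min(-18, -6) = -18
n1.2.2 (Ravi): min(-4, -14) = -14
n1.2 (Yuki): max(-18, -14) = -14
n1 (Ravi): min(0, -14) = -14
n2.1.1 (Ravi): min(-13, -11) = -13
n2.1.2 (Ravi): min(18, -17, -14) = -17
n2.1.3 (Ravi): min(20, 12) = 12
n2.1.4 (Ravi): min(-19, -2, -16) = -19
n2.1 (Yuki): max(-13, -17, 12, -19) = 12
n2.2.1 (Ravi): min(20, -13) = -13
n2.2.2 (Ravi): min(-18, -9) = -18
n2.2.3 (Ravi): min(-11, 18) = -11
n2.2 (Yuki): max(-13, -18, -11) = -11
n2 (Ravi): min(12, -11) = -11
r (Yuki): max(-14, -11) = -11
At r, Yuki picks n2 (highest: -11).
At n2, Ravi picks n2.2 (lowest: -11).
At n2.2, Yuki picks n2.2.3 (highest: -11).
At n2.2.3, Ravi picks n2.2.3.1 (lowest: -11).
Terminal value -11.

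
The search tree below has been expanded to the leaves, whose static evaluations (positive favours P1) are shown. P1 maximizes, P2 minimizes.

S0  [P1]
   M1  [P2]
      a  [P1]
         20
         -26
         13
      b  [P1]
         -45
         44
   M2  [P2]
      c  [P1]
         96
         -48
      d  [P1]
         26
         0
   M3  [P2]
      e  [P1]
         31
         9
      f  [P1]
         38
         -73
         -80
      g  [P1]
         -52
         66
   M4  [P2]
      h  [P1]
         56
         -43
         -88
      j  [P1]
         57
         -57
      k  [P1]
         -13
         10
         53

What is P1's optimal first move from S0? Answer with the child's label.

M4

a (P1): max(20, -26, 13) = 20
b (P1): max(-45, 44) = 44
M1 (P2): min(20, 44) = 20
c (P1): max(96, -48) = 96
d (P1): max(26, 0) = 26
M2 (P2): min(96, 26) = 26
e (P1): max(31, 9) = 31
f (P1): max(38, -73, -80) = 38
g (P1): max(-52, 66) = 66
M3 (P2): min(31, 38, 66) = 31
h (P1): max(56, -43, -88) = 56
j (P1): max(57, -57) = 57
k (P1): max(-13, 10, 53) = 53
M4 (P2): min(56, 57, 53) = 53
S0 (P1): max(20, 26, 31, 53) = 53
P1 at S0 wants the highest of {M1=20, M2=26, M3=31, M4=53}, so chooses M4.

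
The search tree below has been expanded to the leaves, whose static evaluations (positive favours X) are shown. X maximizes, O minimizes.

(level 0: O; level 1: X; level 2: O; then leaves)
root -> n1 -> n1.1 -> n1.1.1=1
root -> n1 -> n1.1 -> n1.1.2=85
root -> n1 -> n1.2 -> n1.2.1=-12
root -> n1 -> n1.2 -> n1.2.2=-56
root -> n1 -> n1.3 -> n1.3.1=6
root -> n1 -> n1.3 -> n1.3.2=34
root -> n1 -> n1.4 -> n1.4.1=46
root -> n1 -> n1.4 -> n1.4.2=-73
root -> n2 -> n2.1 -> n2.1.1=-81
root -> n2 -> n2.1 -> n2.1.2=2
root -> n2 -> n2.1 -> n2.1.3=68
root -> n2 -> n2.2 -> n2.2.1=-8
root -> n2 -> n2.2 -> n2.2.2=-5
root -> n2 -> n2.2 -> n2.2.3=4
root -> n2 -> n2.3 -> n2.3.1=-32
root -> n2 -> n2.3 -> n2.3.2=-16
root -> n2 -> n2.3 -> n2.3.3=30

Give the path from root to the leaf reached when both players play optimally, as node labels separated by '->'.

n1.1 (O): min(1, 85) = 1
n1.2 (O): min(-12, -56) = -56
n1.3 (O): min(6, 34) = 6
n1.4 (O): min(46, -73) = -73
n1 (X): max(1, -56, 6, -73) = 6
n2.1 (O): min(-81, 2, 68) = -81
n2.2 (O): min(-8, -5, 4) = -8
n2.3 (O): min(-32, -16, 30) = -32
n2 (X): max(-81, -8, -32) = -8
root (O): min(6, -8) = -8
At root, O picks n2 (lowest: -8).
At n2, X picks n2.2 (highest: -8).
At n2.2, O picks n2.2.1 (lowest: -8).
Terminal value -8.

root -> n2 -> n2.2 -> n2.2.1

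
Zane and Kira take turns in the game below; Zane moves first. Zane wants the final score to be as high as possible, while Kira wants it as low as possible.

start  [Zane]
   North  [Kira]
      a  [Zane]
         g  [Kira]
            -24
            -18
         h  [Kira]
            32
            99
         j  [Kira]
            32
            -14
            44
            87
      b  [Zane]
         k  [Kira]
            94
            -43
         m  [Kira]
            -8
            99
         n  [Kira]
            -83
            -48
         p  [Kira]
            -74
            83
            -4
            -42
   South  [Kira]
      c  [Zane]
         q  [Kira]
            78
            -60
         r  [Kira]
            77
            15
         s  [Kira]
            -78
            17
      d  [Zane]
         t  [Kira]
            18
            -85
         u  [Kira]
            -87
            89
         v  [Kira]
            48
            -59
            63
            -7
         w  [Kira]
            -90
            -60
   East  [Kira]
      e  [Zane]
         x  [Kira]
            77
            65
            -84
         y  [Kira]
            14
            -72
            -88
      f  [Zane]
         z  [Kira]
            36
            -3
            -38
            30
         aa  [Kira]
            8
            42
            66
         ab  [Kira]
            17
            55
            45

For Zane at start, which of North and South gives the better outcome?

g (Kira): min(-24, -18) = -24
h (Kira): min(32, 99) = 32
j (Kira): min(32, -14, 44, 87) = -14
a (Zane): max(-24, 32, -14) = 32
k (Kira): min(94, -43) = -43
m (Kira): min(-8, 99) = -8
n (Kira): min(-83, -48) = -83
p (Kira): min(-74, 83, -4, -42) = -74
b (Zane): max(-43, -8, -83, -74) = -8
North (Kira): min(32, -8) = -8
q (Kira): min(78, -60) = -60
r (Kira): min(77, 15) = 15
s (Kira): min(-78, 17) = -78
c (Zane): max(-60, 15, -78) = 15
t (Kira): min(18, -85) = -85
u (Kira): min(-87, 89) = -87
v (Kira): min(48, -59, 63, -7) = -59
w (Kira): min(-90, -60) = -90
d (Zane): max(-85, -87, -59, -90) = -59
South (Kira): min(15, -59) = -59
Zane prefers the higher value; North=-8, South=-59. North is better since -8 > -59.

North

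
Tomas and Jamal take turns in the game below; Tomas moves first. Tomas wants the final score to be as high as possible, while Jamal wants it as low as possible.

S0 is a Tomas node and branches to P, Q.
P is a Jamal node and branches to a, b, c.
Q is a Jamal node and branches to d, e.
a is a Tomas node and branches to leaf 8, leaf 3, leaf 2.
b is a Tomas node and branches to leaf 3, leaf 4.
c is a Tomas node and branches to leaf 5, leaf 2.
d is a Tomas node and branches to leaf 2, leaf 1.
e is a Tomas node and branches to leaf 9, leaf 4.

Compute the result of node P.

4

a (Tomas): max(8, 3, 2) = 8
b (Tomas): max(3, 4) = 4
c (Tomas): max(5, 2) = 5
P (Jamal): min(8, 4, 5) = 4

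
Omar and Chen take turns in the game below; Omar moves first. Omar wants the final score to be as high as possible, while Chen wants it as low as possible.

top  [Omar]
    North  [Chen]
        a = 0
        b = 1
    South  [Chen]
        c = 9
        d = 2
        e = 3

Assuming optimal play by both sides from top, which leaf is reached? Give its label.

d

North (Chen): min(0, 1) = 0
South (Chen): min(9, 2, 3) = 2
top (Omar): max(0, 2) = 2
At top, Omar picks South (highest: 2).
At South, Chen picks d (lowest: 2).
Terminal value 2.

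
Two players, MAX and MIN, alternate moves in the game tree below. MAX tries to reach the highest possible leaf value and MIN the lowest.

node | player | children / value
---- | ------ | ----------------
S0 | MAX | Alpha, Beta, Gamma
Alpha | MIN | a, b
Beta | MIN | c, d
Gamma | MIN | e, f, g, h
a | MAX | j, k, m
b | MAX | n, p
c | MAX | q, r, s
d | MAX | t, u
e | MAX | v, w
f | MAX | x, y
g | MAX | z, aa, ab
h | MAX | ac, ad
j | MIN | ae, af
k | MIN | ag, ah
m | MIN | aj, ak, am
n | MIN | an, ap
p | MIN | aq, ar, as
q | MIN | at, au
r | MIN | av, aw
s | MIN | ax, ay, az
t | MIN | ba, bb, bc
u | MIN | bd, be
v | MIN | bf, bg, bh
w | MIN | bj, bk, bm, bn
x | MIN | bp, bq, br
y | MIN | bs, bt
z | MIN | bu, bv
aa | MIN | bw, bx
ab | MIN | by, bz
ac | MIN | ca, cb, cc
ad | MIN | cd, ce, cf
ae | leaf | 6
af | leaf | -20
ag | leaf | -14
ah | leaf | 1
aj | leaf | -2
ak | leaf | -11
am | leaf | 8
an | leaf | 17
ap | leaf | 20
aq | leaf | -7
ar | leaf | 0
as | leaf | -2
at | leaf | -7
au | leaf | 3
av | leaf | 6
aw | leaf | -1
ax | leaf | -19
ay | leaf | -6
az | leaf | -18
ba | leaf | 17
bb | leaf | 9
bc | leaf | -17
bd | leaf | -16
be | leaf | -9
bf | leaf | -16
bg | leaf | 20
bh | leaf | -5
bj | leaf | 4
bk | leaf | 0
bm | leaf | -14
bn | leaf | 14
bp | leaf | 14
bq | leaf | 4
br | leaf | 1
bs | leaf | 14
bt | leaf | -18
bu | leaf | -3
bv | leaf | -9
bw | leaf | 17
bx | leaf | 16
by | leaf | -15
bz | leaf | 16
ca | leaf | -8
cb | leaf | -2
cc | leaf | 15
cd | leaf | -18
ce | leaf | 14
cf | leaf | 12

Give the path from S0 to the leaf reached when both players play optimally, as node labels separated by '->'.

S0 -> Alpha -> a -> m -> ak

j (MIN): min(6, -20) = -20
k (MIN): min(-14, 1) = -14
m (MIN): min(-2, -11, 8) = -11
a (MAX): max(-20, -14, -11) = -11
n (MIN): min(17, 20) = 17
p (MIN): min(-7, 0, -2) = -7
b (MAX): max(17, -7) = 17
Alpha (MIN): min(-11, 17) = -11
q (MIN): min(-7, 3) = -7
r (MIN): min(6, -1) = -1
s (MIN): min(-19, -6, -18) = -19
c (MAX): max(-7, -1, -19) = -1
t (MIN): min(17, 9, -17) = -17
u (MIN): min(-16, -9) = -16
d (MAX): max(-17, -16) = -16
Beta (MIN): min(-1, -16) = -16
v (MIN): min(-16, 20, -5) = -16
w (MIN): min(4, 0, -14, 14) = -14
e (MAX): max(-16, -14) = -14
x (MIN): min(14, 4, 1) = 1
y (MIN): min(14, -18) = -18
f (MAX): max(1, -18) = 1
z (MIN): min(-3, -9) = -9
aa (MIN): min(17, 16) = 16
ab (MIN): min(-15, 16) = -15
g (MAX): max(-9, 16, -15) = 16
ac (MIN): min(-8, -2, 15) = -8
ad (MIN): min(-18, 14, 12) = -18
h (MAX): max(-8, -18) = -8
Gamma (MIN): min(-14, 1, 16, -8) = -14
S0 (MAX): max(-11, -16, -14) = -11
At S0, MAX picks Alpha (highest: -11).
At Alpha, MIN picks a (lowest: -11).
At a, MAX picks m (highest: -11).
At m, MIN picks ak (lowest: -11).
Terminal value -11.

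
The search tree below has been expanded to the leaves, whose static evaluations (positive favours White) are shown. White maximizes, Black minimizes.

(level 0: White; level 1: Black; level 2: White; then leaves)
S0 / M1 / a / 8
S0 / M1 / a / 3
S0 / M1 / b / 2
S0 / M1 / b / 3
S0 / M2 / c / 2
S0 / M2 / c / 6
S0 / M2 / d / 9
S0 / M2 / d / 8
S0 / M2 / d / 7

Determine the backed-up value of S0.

6

a (White): max(8, 3) = 8
b (White): max(2, 3) = 3
M1 (Black): min(8, 3) = 3
c (White): max(2, 6) = 6
d (White): max(9, 8, 7) = 9
M2 (Black): min(6, 9) = 6
S0 (White): max(3, 6) = 6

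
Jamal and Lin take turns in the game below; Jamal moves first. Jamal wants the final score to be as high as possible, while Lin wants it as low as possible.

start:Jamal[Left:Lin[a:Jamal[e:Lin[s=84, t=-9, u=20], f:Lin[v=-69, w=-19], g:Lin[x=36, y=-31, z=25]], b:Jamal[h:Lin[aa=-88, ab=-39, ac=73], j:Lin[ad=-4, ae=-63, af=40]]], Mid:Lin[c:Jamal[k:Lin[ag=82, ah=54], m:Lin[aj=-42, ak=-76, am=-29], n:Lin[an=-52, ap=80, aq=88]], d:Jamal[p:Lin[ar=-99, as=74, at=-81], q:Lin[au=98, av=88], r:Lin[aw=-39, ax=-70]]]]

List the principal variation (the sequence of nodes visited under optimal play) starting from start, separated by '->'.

start -> Mid -> c -> k -> ah

e (Lin): min(84, -9, 20) = -9
f (Lin): min(-69, -19) = -69
g (Lin): min(36, -31, 25) = -31
a (Jamal): max(-9, -69, -31) = -9
h (Lin): min(-88, -39, 73) = -88
j (Lin): min(-4, -63, 40) = -63
b (Jamal): max(-88, -63) = -63
Left (Lin): min(-9, -63) = -63
k (Lin): min(82, 54) = 54
m (Lin): min(-42, -76, -29) = -76
n (Lin): min(-52, 80, 88) = -52
c (Jamal): max(54, -76, -52) = 54
p (Lin): min(-99, 74, -81) = -99
q (Lin): min(98, 88) = 88
r (Lin): min(-39, -70) = -70
d (Jamal): max(-99, 88, -70) = 88
Mid (Lin): min(54, 88) = 54
start (Jamal): max(-63, 54) = 54
At start, Jamal picks Mid (highest: 54).
At Mid, Lin picks c (lowest: 54).
At c, Jamal picks k (highest: 54).
At k, Lin picks ah (lowest: 54).
Terminal value 54.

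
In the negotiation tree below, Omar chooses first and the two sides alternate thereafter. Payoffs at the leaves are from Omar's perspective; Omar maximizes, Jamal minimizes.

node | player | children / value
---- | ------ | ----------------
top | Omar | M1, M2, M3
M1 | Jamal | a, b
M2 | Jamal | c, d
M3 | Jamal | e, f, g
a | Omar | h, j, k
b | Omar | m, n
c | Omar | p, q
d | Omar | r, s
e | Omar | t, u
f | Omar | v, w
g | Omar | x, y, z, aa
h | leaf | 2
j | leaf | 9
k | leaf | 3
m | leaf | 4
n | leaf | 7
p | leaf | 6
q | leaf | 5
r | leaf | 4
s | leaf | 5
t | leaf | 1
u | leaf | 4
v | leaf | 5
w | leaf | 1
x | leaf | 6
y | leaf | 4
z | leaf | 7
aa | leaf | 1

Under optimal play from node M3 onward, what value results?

e (Omar): max(1, 4) = 4
f (Omar): max(5, 1) = 5
g (Omar): max(6, 4, 7, 1) = 7
M3 (Jamal): min(4, 5, 7) = 4

4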